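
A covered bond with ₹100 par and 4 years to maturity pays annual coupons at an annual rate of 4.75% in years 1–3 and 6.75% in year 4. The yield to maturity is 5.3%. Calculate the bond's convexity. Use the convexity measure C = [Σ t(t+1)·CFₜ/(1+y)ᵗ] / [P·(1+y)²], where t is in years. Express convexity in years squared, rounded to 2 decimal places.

With y = 0.053:
  t   CF        PV=CF/(1+0.053)^t    t·PV        t(t+1)·PV
  1         4.75         4.5109         4.5109           9.0218
  2         4.75         4.2839         8.5678          25.7033
  3         4.75         4.0683        12.2048          48.8191
  4       106.75        86.8269       347.3077       1,736.5384
  Σ                     99.6900       372.5911       1,820.0826
P = 99.6900.
Convexity = Σ t(t+1)·PV / [P·(1+y)²] = 1,820.0826 / (99.6900 × 1.108809) = 16.46580.

16.47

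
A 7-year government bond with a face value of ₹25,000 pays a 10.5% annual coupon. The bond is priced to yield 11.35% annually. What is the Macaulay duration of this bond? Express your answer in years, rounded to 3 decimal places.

Periodic yield y = 0.1135. Discount each cash flow and weight by its year:
  t   CF        PV=CF/(1+0.1135)^t    t·PV
  1     2,625.00     2,357.4315     2,357.4315
  2     2,625.00     2,117.1365     4,234.2731
  3     2,625.00     1,901.3350     5,704.0050
  4     2,625.00     1,707.5303     6,830.1213
  5     2,625.00     1,533.4803     7,667.4015
  6     2,625.00     1,377.1714     8,263.0281
  7    27,625.00    13,015.7961    91,110.5728
  Σ                 24,009.8811   126,166.8333
Price P = Σ PV = 24,009.8811.
Macaulay duration = Σ(t·PV) / P = 126,166.8333 / 24,009.8811 = 5.25479 years.

5.255 years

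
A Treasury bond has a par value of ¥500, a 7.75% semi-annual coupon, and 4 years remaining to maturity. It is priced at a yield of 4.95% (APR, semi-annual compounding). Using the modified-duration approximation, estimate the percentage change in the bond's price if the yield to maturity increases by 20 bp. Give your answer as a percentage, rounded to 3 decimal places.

Periodic yield y = 0.02475. Modified duration first:
  t   CF        PV=CF/(1+0.02475)^t    t·PV
  1       19.375        18.9071        18.9071
  2       19.375        18.4504        36.9008
  3       19.375        18.0048        54.0144
  4       19.375        17.5699        70.2797
  5       19.375        17.1456        85.7279
  6       19.375        16.7315       100.3888
  7       19.375        16.3274       114.2916
  8      519.375       427.1079     3,416.8634
  Σ                    550.2445     3,897.3736
P = 550.2445; D_Mac = 7.08299 half-year periods = 3.54149 yrs; D_mod = 3.54149/(1+0.02475) = 3.45596 yrs.
ΔP/P ≈ -D_mod · Δy = -3.45596 × (+0.002) = -0.006912 = -0.6912%.

-0.691%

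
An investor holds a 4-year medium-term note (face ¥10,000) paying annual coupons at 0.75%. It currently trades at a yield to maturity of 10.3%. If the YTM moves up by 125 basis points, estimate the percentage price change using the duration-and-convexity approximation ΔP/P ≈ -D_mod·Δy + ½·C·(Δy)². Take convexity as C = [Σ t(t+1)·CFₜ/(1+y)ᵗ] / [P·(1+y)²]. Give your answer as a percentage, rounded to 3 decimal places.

-4.345%

With y = 0.103:
  t   CF        PV=CF/(1+0.103)^t    t·PV        t(t+1)·PV
  1        75.00        67.9964        67.9964         135.9927
  2        75.00        61.6468       123.2935         369.8805
  3        75.00        55.8901       167.6702         670.6810
  4    10,075.00     6,806.8002    27,227.2009     136,136.0047
  Σ                  6,992.3334    27,586.1611     137,312.5589
P = 6,992.3334; D_Mac = 3.94520 yrs; D_mod = 3.57679 yrs; C = 16.14125.
Duration effect: -3.57679 × (+0.0125) = -0.044710
Convexity effect: 0.5 × 16.14125 × (0.0125)² = +0.0012610
ΔP/P ≈ -0.044710 + 0.0012610 = -0.043449 = -4.3449%.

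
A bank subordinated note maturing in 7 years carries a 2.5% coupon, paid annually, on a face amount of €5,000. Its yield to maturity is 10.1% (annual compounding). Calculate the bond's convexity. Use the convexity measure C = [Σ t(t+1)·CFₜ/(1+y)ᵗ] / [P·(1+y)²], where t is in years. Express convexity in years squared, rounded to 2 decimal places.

40.59

With y = 0.101:
  t   CF        PV=CF/(1+0.101)^t    t·PV        t(t+1)·PV
  1       125.00       113.5332       113.5332         227.0663
  2       125.00       103.1182       206.2364         618.7093
  3       125.00        93.6587       280.9761       1,123.9042
  4       125.00        85.0669       340.2677       1,701.3385
  5       125.00        77.2633       386.3166       2,317.8999
  6       125.00        70.1756       421.0536       2,947.3750
  7     5,125.00     2,613.2601    18,292.8207     146,342.5654
  Σ                  3,156.0760    20,041.2042     155,278.8585
P = 3,156.0760.
Convexity = Σ t(t+1)·PV / [P·(1+y)²] = 155,278.8585 / (3,156.0760 × 1.212201) = 40.58731.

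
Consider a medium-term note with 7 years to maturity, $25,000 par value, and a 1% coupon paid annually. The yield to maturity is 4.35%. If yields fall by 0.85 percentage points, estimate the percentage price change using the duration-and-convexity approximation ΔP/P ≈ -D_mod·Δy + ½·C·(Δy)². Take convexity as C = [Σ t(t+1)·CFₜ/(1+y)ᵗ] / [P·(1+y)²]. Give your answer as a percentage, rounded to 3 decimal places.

With y = 0.0435:
  t   CF        PV=CF/(1+0.0435)^t    t·PV        t(t+1)·PV
  1       250.00       239.5783       239.5783         479.1567
  2       250.00       229.5911       459.1823       1,377.5468
  3       250.00       220.0202       660.0607       2,640.2430
  4       250.00       210.8483       843.3934       4,216.9669
  5       250.00       202.0588     1,010.2939       6,061.7636
  6       250.00       193.6356     1,161.8138       8,132.6967
  7    25,250.00    18,741.9256   131,193.4789   1,049,547.8315
  Σ                 20,037.6580   135,567.8014   1,072,456.2051
P = 20,037.6580; D_Mac = 6.76565 yrs; D_mod = 6.48361 yrs; C = 49.15274.
Duration effect: -6.48361 × (-0.0085) = +0.055111
Convexity effect: 0.5 × 49.15274 × (-0.0085)² = +0.0017756
ΔP/P ≈ +0.055111 + 0.0017756 = +0.056886 = +5.6886%.

+5.689%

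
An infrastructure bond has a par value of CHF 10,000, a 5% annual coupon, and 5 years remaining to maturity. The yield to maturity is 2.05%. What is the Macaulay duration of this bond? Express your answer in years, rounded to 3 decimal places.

Periodic yield y = 0.0205. Discount each cash flow and weight by its year:
  t   CF        PV=CF/(1+0.0205)^t    t·PV
  1       500.00       489.9559       489.9559
  2       500.00       480.1136       960.2272
  3       500.00       470.4690     1,411.4069
  4       500.00       461.0181     1,844.0724
  5    10,500.00     9,486.8985    47,434.4925
  Σ                 11,388.4550    52,140.1548
Price P = Σ PV = 11,388.4550.
Macaulay duration = Σ(t·PV) / P = 52,140.1548 / 11,388.4550 = 4.57833 years.

4.578 years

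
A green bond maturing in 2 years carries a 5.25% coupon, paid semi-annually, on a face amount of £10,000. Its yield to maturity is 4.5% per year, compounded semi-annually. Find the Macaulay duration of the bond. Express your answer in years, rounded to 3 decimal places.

Periodic yield y = 0.0225. Discount each cash flow and weight by its period:
  t   CF        PV=CF/(1+0.0225)^t    t·PV
  1       262.50       256.7237       256.7237
  2       262.50       251.0745       502.1491
  3       262.50       245.5497       736.6490
  4    10,262.50     9,388.5798    37,554.3193
  Σ                 10,141.9278    39,049.8411
Price P = Σ PV = 10,141.9278.
Macaulay duration = Σ(t·PV) / P = 39,049.8411 / 10,141.9278 = 3.85034 half-year periods.
In years: 3.85034 / 2 = 1.92517 years.

1.925 years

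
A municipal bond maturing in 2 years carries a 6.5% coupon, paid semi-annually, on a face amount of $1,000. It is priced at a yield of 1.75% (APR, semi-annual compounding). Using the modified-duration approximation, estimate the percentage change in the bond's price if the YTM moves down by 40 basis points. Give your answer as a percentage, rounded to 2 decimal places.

Periodic yield y = 0.00875. Modified duration first:
  t   CF        PV=CF/(1+0.00875)^t    t·PV
  1        32.50        32.2181        32.2181
  2        32.50        31.9386        63.8773
  3        32.50        31.6616        94.9848
  4     1,032.50       997.1394     3,988.5575
  Σ                  1,092.9577     4,179.6376
P = 1,092.9577; D_Mac = 3.82415 half-year periods = 1.91208 yrs; D_mod = 1.91208/(1+0.00875) = 1.89549 yrs.
ΔP/P ≈ -D_mod · Δy = -1.89549 × (-0.004) = +0.007582 = +0.7582%.

+0.76%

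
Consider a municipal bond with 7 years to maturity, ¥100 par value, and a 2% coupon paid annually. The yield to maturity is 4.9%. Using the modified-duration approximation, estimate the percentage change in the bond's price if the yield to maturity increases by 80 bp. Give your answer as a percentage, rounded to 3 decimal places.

-4.999%

Periodic yield y = 0.049. Modified duration first:
  t   CF        PV=CF/(1+0.049)^t    t·PV
  1         2.00         1.9066         1.9066
  2         2.00         1.8175         3.6350
  3         2.00         1.7326         5.1979
  4         2.00         1.6517         6.6068
  5         2.00         1.5745         7.8727
  6         2.00         1.5010         9.0059
  7       102.00        72.9746       510.8222
  Σ                     83.1585       545.0471
P = 83.1585; D_Mac = 6.55431 yrs; D_mod = 6.55431/(1+0.049) = 6.24815 yrs.
ΔP/P ≈ -D_mod · Δy = -6.24815 × (+0.008) = -0.049985 = -4.9985%.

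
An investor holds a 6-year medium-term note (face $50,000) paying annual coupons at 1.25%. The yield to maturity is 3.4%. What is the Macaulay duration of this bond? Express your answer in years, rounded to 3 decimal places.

5.804 years

Periodic yield y = 0.034. Discount each cash flow and weight by its year:
  t   CF        PV=CF/(1+0.034)^t    t·PV
  1       625.00       604.4487       604.4487
  2       625.00       584.5733     1,169.1465
  3       625.00       565.3513     1,696.0539
  4       625.00       546.7614     2,187.0457
  5       625.00       528.7828     2,643.9140
  6    50,625.00    41,423.0243   248,538.1458
  Σ                 44,252.9418   256,838.7547
Price P = Σ PV = 44,252.9418.
Macaulay duration = Σ(t·PV) / P = 256,838.7547 / 44,252.9418 = 5.80388 years.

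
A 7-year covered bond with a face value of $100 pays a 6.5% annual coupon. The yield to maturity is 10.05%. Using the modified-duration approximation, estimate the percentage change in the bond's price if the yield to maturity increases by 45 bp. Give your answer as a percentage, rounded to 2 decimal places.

-2.33%

Periodic yield y = 0.1005. Modified duration first:
  t   CF        PV=CF/(1+0.1005)^t    t·PV
  1         6.50         5.9064         5.9064
  2         6.50         5.3670        10.7340
  3         6.50         4.8769        14.6307
  4         6.50         4.4315        17.7261
  5         6.50         4.0268        20.1341
  6         6.50         3.6591        21.9545
  7       106.50        54.4778       381.3444
  Σ                     82.7455       472.4303
P = 82.7455; D_Mac = 5.70944 yrs; D_mod = 5.70944/(1+0.1005) = 5.18804 yrs.
ΔP/P ≈ -D_mod · Δy = -5.18804 × (+0.0045) = -0.023346 = -2.3346%.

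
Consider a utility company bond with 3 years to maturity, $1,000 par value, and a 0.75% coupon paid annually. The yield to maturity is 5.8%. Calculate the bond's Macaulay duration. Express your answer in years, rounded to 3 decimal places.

2.976 years

Periodic yield y = 0.058. Discount each cash flow and weight by its year:
  t   CF        PV=CF/(1+0.058)^t    t·PV
  1         7.50         7.0888         7.0888
  2         7.50         6.7002        13.4005
  3     1,007.50       850.7228     2,552.1683
  Σ                    864.5118     2,572.6576
Price P = Σ PV = 864.5118.
Macaulay duration = Σ(t·PV) / P = 2,572.6576 / 864.5118 = 2.97585 years.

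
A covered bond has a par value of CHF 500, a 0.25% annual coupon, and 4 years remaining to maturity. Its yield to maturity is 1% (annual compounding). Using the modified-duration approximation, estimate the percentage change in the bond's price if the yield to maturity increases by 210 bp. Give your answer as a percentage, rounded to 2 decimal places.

-8.29%

Periodic yield y = 0.01. Modified duration first:
  t   CF        PV=CF/(1+0.01)^t    t·PV
  1         1.25         1.2376         1.2376
  2         1.25         1.2254         2.4507
  3         1.25         1.2132         3.6397
  4       501.25       481.6914     1,926.7656
  Σ                    485.3676     1,934.0937
P = 485.3676; D_Mac = 3.98480 yrs; D_mod = 3.98480/(1+0.01) = 3.94535 yrs.
ΔP/P ≈ -D_mod · Δy = -3.94535 × (+0.021) = -0.082852 = -8.2852%.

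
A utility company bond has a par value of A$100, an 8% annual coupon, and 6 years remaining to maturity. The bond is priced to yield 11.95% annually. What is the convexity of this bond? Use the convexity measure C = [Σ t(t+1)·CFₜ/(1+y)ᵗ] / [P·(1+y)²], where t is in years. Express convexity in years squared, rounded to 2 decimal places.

With y = 0.1195:
  t   CF        PV=CF/(1+0.1195)^t    t·PV        t(t+1)·PV
  1         8.00         7.1460         7.1460          14.2921
  2         8.00         6.3832        12.7665          38.2995
  3         8.00         5.7019        17.1056          68.4225
  4         8.00         5.0932        20.3729         101.8647
  5         8.00         4.5496        22.7478         136.4868
  6       108.00        54.8630       329.1777       2,304.2440
  Σ                     83.7369       409.3166       2,663.6096
P = 83.7369.
Convexity = Σ t(t+1)·PV / [P·(1+y)²] = 2,663.6096 / (83.7369 × 1.253280) = 25.38081.

25.38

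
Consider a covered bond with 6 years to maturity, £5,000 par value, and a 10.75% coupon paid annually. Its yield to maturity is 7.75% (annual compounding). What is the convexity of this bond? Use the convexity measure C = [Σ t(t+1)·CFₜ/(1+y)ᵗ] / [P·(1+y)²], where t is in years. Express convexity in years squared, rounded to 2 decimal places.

26.70

With y = 0.0775:
  t   CF        PV=CF/(1+0.0775)^t    t·PV        t(t+1)·PV
  1       537.50       498.8399       498.8399         997.6798
  2       537.50       462.9605       925.9209       2,777.7628
  3       537.50       429.6617     1,288.9851       5,155.9403
  4       537.50       398.7579     1,595.0318       7,975.1590
  5       537.50       370.0770     1,850.3849      11,102.3095
  6     5,537.50     3,538.4256    21,230.5535     148,613.8744
  Σ                  5,698.7226    27,389.7161     176,622.7258
P = 5,698.7226.
Convexity = Σ t(t+1)·PV / [P·(1+y)²] = 176,622.7258 / (5,698.7226 × 1.161006) = 26.69528.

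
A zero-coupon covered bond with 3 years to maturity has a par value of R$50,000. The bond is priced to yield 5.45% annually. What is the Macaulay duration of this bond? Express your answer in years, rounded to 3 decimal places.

3.000 years

A zero-coupon bond has a single cash flow at maturity, so its Macaulay duration equals its maturity: 3 years.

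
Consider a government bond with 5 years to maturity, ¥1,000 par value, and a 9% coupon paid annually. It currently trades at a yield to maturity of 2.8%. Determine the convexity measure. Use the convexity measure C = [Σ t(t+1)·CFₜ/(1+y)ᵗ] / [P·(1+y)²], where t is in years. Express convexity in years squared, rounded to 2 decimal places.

23.39

With y = 0.028:
  t   CF        PV=CF/(1+0.028)^t    t·PV        t(t+1)·PV
  1        90.00        87.5486        87.5486         175.0973
  2        90.00        85.1640       170.3281         510.9843
  3        90.00        82.8444       248.5332         994.1328
  4        90.00        80.5879       322.3518       1,611.7588
  5     1,090.00       949.4256     4,747.1279      28,482.7671
  Σ                  1,285.5706     5,575.8895      31,774.7403
P = 1,285.5706.
Convexity = Σ t(t+1)·PV / [P·(1+y)²] = 31,774.7403 / (1,285.5706 × 1.056784) = 23.38836.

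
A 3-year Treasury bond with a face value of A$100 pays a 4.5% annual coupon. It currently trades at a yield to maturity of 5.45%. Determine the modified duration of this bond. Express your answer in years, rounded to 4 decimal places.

2.7225 years

Periodic yield y = 0.0545. First find Macaulay duration:
  t   CF        PV=CF/(1+0.0545)^t    t·PV
  1         4.50         4.2674         4.2674
  2         4.50         4.0469         8.0937
  3       104.50        89.1203       267.3608
  Σ                     97.4346       279.7220
P = 97.4346; Macaulay duration = 279.7220 / 97.4346 = 2.87087 years.
Modified duration = D_Mac / (1 + y) = 2.87087 / 1.0545 = 2.72249 years.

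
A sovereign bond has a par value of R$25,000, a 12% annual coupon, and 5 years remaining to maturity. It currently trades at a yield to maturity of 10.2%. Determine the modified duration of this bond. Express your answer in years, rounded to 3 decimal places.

Periodic yield y = 0.102. First find Macaulay duration:
  t   CF        PV=CF/(1+0.102)^t    t·PV
  1     3,000.00     2,722.3230     2,722.3230
  2     3,000.00     2,470.3476     4,940.6952
  3     3,000.00     2,241.6947     6,725.0842
  4     3,000.00     2,034.2057     8,136.8230
  5    28,000.00    17,228.6028    86,143.0140
  Σ                 26,697.1739   108,667.9394
P = 26,697.1739; Macaulay duration = 108,667.9394 / 26,697.1739 = 4.07039 years.
Modified duration = D_Mac / (1 + y) = 4.07039 / 1.102 = 3.69364 years.

3.694 years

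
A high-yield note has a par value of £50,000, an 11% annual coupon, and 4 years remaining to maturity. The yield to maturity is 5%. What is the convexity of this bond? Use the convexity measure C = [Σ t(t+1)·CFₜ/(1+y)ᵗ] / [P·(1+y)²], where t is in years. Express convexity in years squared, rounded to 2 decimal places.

With y = 0.05:
  t   CF        PV=CF/(1+0.05)^t    t·PV        t(t+1)·PV
  1     5,500.00     5,238.0952     5,238.0952      10,476.1905
  2     5,500.00     4,988.6621     9,977.3243      29,931.9728
  3     5,500.00     4,751.1068    14,253.3204      57,013.2815
  4    55,500.00    45,659.9874   182,639.9494     913,199.7470
  Σ                 60,637.8515   212,108.6893   1,010,621.1918
P = 60,637.8515.
Convexity = Σ t(t+1)·PV / [P·(1+y)²] = 1,010,621.1918 / (60,637.8515 × 1.102500) = 15.11701.

15.12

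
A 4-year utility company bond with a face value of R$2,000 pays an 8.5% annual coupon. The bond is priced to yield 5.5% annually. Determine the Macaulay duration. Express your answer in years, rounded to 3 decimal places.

3.578 years

Periodic yield y = 0.055. Discount each cash flow and weight by its year:
  t   CF        PV=CF/(1+0.055)^t    t·PV
  1       170.00       161.1374       161.1374
  2       170.00       152.7369       305.4738
  3       170.00       144.7743       434.3230
  4     2,170.00     1,751.6603     7,006.6413
  Σ                  2,210.3090     7,907.5756
Price P = Σ PV = 2,210.3090.
Macaulay duration = Σ(t·PV) / P = 7,907.5756 / 2,210.3090 = 3.57759 years.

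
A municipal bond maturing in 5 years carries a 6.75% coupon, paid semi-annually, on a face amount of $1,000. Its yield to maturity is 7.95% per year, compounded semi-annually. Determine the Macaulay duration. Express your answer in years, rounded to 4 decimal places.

4.3055 years

Periodic yield y = 0.03975. Discount each cash flow and weight by its period:
  t   CF        PV=CF/(1+0.03975)^t    t·PV
  1        33.75        32.4597        32.4597
  2        33.75        31.2188        62.4376
  3        33.75        30.0253        90.0758
  4        33.75        28.8774       115.5096
  5        33.75        27.7734       138.8670
  6        33.75        26.7116       160.2697
  7        33.75        25.6904       179.8330
  8        33.75        24.7083       197.6662
  9        33.75        23.7637       213.8730
  10    1,033.75       700.0454     7,000.4544
  Σ                    951.2740     8,191.4460
Price P = Σ PV = 951.2740.
Macaulay duration = Σ(t·PV) / P = 8,191.4460 / 951.2740 = 8.61103 half-year periods.
In years: 8.61103 / 2 = 4.30551 years.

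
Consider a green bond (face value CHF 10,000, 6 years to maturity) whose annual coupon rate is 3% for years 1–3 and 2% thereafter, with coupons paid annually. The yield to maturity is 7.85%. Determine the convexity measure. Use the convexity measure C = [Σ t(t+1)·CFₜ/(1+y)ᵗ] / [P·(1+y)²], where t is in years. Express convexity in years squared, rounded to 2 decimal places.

With y = 0.0785:
  t   CF        PV=CF/(1+0.0785)^t    t·PV        t(t+1)·PV
  1       300.00       278.1641       278.1641         556.3282
  2       300.00       257.9176       515.8352       1,547.5055
  3       300.00       239.1447       717.4342       2,869.7367
  4       200.00       147.8255       591.3021       2,956.5103
  5       200.00       137.0658       685.3292       4,111.9754
  6    10,200.00     6,481.5560    38,889.3358     272,225.3504
  Σ                  7,541.6738    41,677.4005     284,267.4065
P = 7,541.6738.
Convexity = Σ t(t+1)·PV / [P·(1+y)²] = 284,267.4065 / (7,541.6738 × 1.163162) = 32.40552.

32.41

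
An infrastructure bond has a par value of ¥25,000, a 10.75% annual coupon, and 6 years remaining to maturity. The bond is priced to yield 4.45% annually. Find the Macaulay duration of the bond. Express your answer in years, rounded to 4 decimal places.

4.8994 years

Periodic yield y = 0.0445. Discount each cash flow and weight by its year:
  t   CF        PV=CF/(1+0.0445)^t    t·PV
  1     2,687.50     2,573.0014     2,573.0014
  2     2,687.50     2,463.3810     4,926.7620
  3     2,687.50     2,358.4308     7,075.2924
  4     2,687.50     2,257.9519     9,031.8078
  5     2,687.50     2,161.7539    10,808.7695
  6    27,687.50    21,322.2523   127,933.5137
  Σ                 33,136.7714   162,349.1469
Price P = Σ PV = 33,136.7714.
Macaulay duration = Σ(t·PV) / P = 162,349.1469 / 33,136.7714 = 4.89937 years.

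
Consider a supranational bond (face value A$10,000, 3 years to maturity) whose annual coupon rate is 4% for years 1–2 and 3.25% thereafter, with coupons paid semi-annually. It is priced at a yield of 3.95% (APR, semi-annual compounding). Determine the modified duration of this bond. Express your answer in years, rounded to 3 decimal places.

Periodic yield y = 0.01975. First find Macaulay duration:
  t   CF        PV=CF/(1+0.01975)^t    t·PV
  1       200.00       196.1265       196.1265
  2       200.00       192.3280       384.6560
  3       200.00       188.6031       565.8093
  4       200.00       184.9503       739.8014
  5       162.50       147.3618       736.8088
  6    10,162.50     9,037.2912    54,223.7470
  Σ                  9,946.6609    56,846.9490
P = 9,946.6609; Macaulay duration = 56,846.9490 / 9,946.6609 = 5.71518 half-year periods = 2.85759 years.
Modified duration = D_Mac / (1 + y) = 2.85759 / 1.01975 = 2.80225 years.

2.802 years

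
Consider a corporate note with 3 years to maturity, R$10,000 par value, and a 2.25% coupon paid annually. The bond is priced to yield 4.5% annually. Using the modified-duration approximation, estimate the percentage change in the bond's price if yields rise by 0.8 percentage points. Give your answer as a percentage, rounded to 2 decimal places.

Periodic yield y = 0.045. Modified duration first:
  t   CF        PV=CF/(1+0.045)^t    t·PV
  1       225.00       215.3110       215.3110
  2       225.00       206.0392       412.0785
  3    10,225.00     8,960.1328    26,880.3983
  Σ                  9,381.4830    27,507.7878
P = 9,381.4830; D_Mac = 2.93214 yrs; D_mod = 2.93214/(1+0.045) = 2.80587 yrs.
ΔP/P ≈ -D_mod · Δy = -2.80587 × (+0.008) = -0.022447 = -2.2447%.

-2.24%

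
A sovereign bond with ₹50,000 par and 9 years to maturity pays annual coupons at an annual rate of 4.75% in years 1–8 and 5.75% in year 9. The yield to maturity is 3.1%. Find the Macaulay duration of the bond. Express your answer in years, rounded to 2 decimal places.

Periodic yield y = 0.031. Discount each cash flow and weight by its year:
  t   CF        PV=CF/(1+0.031)^t    t·PV
  1     2,375.00     2,303.5887     2,303.5887
  2     2,375.00     2,234.3247     4,468.6494
  3     2,375.00     2,167.1432     6,501.4297
  4     2,375.00     2,101.9818     8,407.9272
  5     2,375.00     2,038.7796    10,193.8982
  6     2,375.00     1,977.4778    11,864.8670
  7     2,375.00     1,918.0192    13,426.1346
  8     2,375.00     1,860.3484    14,882.7874
  9    52,875.00    40,171.9018   361,547.1166
  Σ                 56,773.5654   433,596.3988
Price P = Σ PV = 56,773.5654.
Macaulay duration = Σ(t·PV) / P = 433,596.3988 / 56,773.5654 = 7.63729 years.

7.64 years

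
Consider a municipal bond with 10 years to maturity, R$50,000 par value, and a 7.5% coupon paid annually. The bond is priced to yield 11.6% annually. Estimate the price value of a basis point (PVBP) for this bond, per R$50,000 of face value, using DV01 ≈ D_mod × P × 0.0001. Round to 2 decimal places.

R$23.85

Periodic yield y = 0.116.
  t   CF        PV=CF/(1+0.116)^t    t·PV
  1     3,750.00     3,360.2151     3,360.2151
  2     3,750.00     3,010.9454     6,021.8908
  3     3,750.00     2,697.9797     8,093.9392
  4     3,750.00     2,417.5446     9,670.1783
  5     3,750.00     2,166.2586    10,831.2929
  6     3,750.00     1,941.0919    11,646.5515
  7     3,750.00     1,739.3297    12,175.3077
  8     3,750.00     1,558.5391    12,468.3131
  9     3,750.00     1,396.5404    12,568.8640
  10   53,750.00    17,936.4513   179,364.5129
  Σ                 38,224.8958   266,201.0653
P = 38,224.8958; D_Mac = 6.96408 yrs; D_mod = 6.24021 yrs.
DV01 ≈ 6.24021 × 38,224.8958 × 0.0001 = 23.853142.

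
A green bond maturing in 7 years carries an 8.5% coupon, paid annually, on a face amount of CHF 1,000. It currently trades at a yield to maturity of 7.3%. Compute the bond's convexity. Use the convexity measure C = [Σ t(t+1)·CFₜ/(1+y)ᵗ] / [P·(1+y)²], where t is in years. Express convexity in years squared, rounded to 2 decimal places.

With y = 0.073:
  t   CF        PV=CF/(1+0.073)^t    t·PV        t(t+1)·PV
  1        85.00        79.2171        79.2171         158.4343
  2        85.00        73.8277       147.6554         442.9663
  3        85.00        68.8050       206.4149         825.6595
  4        85.00        64.1239       256.4957       1,282.4783
  5        85.00        59.7613       298.8067       1,792.8402
  6        85.00        55.6956       334.1734       2,339.2136
  7     1,085.00       662.5699     4,637.9891      37,103.9129
  Σ                  1,064.0005     5,960.7523      43,945.5052
P = 1,064.0005.
Convexity = Σ t(t+1)·PV / [P·(1+y)²] = 43,945.5052 / (1,064.0005 × 1.151329) = 35.87345.

35.87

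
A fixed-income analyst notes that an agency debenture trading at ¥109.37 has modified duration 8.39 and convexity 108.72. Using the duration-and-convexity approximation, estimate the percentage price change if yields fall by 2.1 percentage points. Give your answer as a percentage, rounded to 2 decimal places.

+20.02%

Duration effect: -D_mod·Δy = -8.39 × (-0.021) = +0.176190
Convexity effect: ½·C·(Δy)² = 0.5 × 108.72 × (-0.021)² = +0.02397276
ΔP/P ≈ +0.176190 + 0.02397276 = +0.20016276
= +20.016276%.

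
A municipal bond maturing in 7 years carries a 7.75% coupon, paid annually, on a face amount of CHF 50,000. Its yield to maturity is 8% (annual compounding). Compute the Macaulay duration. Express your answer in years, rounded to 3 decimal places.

5.648 years

Periodic yield y = 0.08. Discount each cash flow and weight by its year:
  t   CF        PV=CF/(1+0.08)^t    t·PV
  1     3,875.00     3,587.9630     3,587.9630
  2     3,875.00     3,322.1879     6,644.3759
  3     3,875.00     3,076.0999     9,228.2998
  4     3,875.00     2,848.2407    11,392.9627
  5     3,875.00     2,637.2599    13,186.2994
  6     3,875.00     2,441.9073    14,651.4438
  7    53,875.00    31,435.5450   220,048.8153
  Σ                 49,349.2037   278,740.1599
Price P = Σ PV = 49,349.2037.
Macaulay duration = Σ(t·PV) / P = 278,740.1599 / 49,349.2037 = 5.64832 years.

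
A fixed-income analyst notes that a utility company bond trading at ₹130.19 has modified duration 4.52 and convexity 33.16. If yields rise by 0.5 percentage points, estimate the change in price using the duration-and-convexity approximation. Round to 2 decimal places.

Duration effect: -D_mod·Δy = -4.52 × (+0.005) = -0.022600
Convexity effect: ½·C·(Δy)² = 0.5 × 33.16 × (0.005)² = +0.0004145
ΔP/P ≈ -0.022600 + 0.0004145 = -0.0221855
ΔP ≈ 130.19 × (-0.0221855) = -2.888330245.

-₹2.89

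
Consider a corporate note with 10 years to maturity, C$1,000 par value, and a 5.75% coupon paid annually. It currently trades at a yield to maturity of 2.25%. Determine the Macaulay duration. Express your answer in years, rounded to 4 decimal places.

8.1778 years

Periodic yield y = 0.0225. Discount each cash flow and weight by its year:
  t   CF        PV=CF/(1+0.0225)^t    t·PV
  1        57.50        56.2347        56.2347
  2        57.50        54.9973       109.9946
  3        57.50        53.7871       161.3612
  4        57.50        52.6035       210.4140
  5        57.50        51.4460       257.2298
  6        57.50        50.3139       301.8834
  7        57.50        49.2067       344.4472
  8        57.50        48.1240       384.9916
  9        57.50        47.0650       423.5849
  10    1,057.50       846.5395     8,465.3946
  Σ                  1,310.3176    10,715.5361
Price P = Σ PV = 1,310.3176.
Macaulay duration = Σ(t·PV) / P = 10,715.5361 / 1,310.3176 = 8.17782 years.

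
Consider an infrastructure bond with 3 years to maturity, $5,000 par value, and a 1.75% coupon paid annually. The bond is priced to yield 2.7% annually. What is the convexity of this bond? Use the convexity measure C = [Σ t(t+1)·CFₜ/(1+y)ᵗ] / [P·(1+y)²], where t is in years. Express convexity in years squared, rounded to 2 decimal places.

11.11

With y = 0.027:
  t   CF        PV=CF/(1+0.027)^t    t·PV        t(t+1)·PV
  1        87.50        85.1996        85.1996         170.3992
  2        87.50        82.9597       165.9194         497.7582
  3     5,087.50     4,696.7029    14,090.1088      56,360.4351
  Σ                  4,864.8622    14,341.2278      57,028.5926
P = 4,864.8622.
Convexity = Σ t(t+1)·PV / [P·(1+y)²] = 57,028.5926 / (4,864.8622 × 1.054729) = 11.11428.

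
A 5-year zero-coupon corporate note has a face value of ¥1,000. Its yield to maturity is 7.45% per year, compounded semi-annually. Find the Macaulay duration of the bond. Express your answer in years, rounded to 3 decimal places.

5.000 years

A zero-coupon bond has a single cash flow at maturity, so its Macaulay duration equals its maturity: 5 years.
(Equivalently: 10 semi-annual periods ÷ 2 = 5 years.)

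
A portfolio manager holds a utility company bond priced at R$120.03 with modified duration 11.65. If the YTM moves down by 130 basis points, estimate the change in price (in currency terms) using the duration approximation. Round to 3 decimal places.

Duration approximation: ΔP/P ≈ -D_mod · Δy = -11.65 × (-0.013) = +0.151450.
ΔP ≈ 120.03 × (+0.151450) = +18.1785435.

+R$18.179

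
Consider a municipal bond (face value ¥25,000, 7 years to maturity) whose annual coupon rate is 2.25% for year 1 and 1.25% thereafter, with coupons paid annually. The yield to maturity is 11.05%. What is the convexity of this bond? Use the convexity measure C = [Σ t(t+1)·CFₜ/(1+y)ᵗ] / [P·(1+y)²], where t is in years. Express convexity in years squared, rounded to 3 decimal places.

With y = 0.1105:
  t   CF        PV=CF/(1+0.1105)^t    t·PV        t(t+1)·PV
  1       562.50       506.5286       506.5286       1,013.0572
  2       312.50       253.4037       506.8073       1,520.4220
  3       312.50       228.1888       684.5664       2,738.2657
  4       312.50       205.4829       821.9318       4,109.6588
  5       312.50       185.0364       925.1821       5,551.0925
  6       312.50       166.6244       999.7465       6,998.2255
  7    25,312.50    12,153.6045    85,075.2317     680,601.8533
  Σ                 13,698.8694    89,519.9943     702,532.5750
P = 13,698.8694.
Convexity = Σ t(t+1)·PV / [P·(1+y)²] = 702,532.5750 / (13,698.8694 × 1.233210) = 41.58576.

41.586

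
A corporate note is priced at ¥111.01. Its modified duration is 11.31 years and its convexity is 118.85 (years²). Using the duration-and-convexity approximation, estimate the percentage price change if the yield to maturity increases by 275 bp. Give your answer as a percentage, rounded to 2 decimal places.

Duration effect: -D_mod·Δy = -11.31 × (+0.0275) = -0.311025
Convexity effect: ½·C·(Δy)² = 0.5 × 118.85 × (0.0275)² = +0.04494015625
ΔP/P ≈ -0.311025 + 0.04494015625 = -0.26608484375
= -26.608484375%.

-26.61%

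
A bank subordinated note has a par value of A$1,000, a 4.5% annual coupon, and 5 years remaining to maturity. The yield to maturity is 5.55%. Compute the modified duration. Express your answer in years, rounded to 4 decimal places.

4.3359 years

Periodic yield y = 0.0555. First find Macaulay duration:
  t   CF        PV=CF/(1+0.0555)^t    t·PV
  1        45.00        42.6338        42.6338
  2        45.00        40.3921        80.7841
  3        45.00        38.2682       114.8045
  4        45.00        36.2560       145.0239
  5     1,045.00       797.6734     3,988.3669
  Σ                    955.2234     4,371.6133
P = 955.2234; Macaulay duration = 4,371.6133 / 955.2234 = 4.57653 years.
Modified duration = D_Mac / (1 + y) = 4.57653 / 1.0555 = 4.33589 years.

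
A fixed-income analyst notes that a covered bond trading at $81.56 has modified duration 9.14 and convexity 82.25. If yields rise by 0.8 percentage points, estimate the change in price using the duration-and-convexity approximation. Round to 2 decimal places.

Duration effect: -D_mod·Δy = -9.14 × (+0.008) = -0.073120
Convexity effect: ½·C·(Δy)² = 0.5 × 82.25 × (0.008)² = +0.0026320
ΔP/P ≈ -0.073120 + 0.0026320 = -0.070488
ΔP ≈ 81.56 × (-0.070488) = -5.74900128.

-$5.75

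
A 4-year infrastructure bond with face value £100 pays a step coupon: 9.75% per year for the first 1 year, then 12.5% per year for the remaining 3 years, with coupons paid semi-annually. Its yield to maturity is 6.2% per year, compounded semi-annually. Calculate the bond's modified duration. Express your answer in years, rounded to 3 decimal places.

Periodic yield y = 0.031. First find Macaulay duration:
  t   CF        PV=CF/(1+0.031)^t    t·PV
  1        4.875         4.7284         4.7284
  2        4.875         4.5862         9.1725
  3        6.250         5.7030        17.1090
  4        6.250         5.5315        22.1261
  5        6.250         5.3652        26.8260
  6        6.250         5.2039        31.2233
  7        6.250         5.0474        35.3319
  8      106.250        83.2261       665.8089
  Σ                    119.3918       812.3263
P = 119.3918; Macaulay duration = 812.3263 / 119.3918 = 6.80387 half-year periods = 3.40193 years.
Modified duration = D_Mac / (1 + y) = 3.40193 / 1.031 = 3.29964 years.

3.300 years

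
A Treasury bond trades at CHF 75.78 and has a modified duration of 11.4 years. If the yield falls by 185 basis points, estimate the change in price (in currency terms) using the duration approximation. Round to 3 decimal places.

Duration approximation: ΔP/P ≈ -D_mod · Δy = -11.4 × (-0.0185) = +0.210900.
ΔP ≈ 75.78 × (+0.210900) = +15.982002.

+CHF 15.982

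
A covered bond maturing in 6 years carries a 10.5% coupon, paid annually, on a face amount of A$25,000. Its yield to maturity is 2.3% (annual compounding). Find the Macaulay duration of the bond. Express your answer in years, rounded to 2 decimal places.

Periodic yield y = 0.023. Discount each cash flow and weight by its year:
  t   CF        PV=CF/(1+0.023)^t    t·PV
  1     2,625.00     2,565.9824     2,565.9824
  2     2,625.00     2,508.2917     5,016.5834
  3     2,625.00     2,451.8980     7,355.6941
  4     2,625.00     2,396.7723     9,587.0891
  5     2,625.00     2,342.8859    11,714.4295
  6    27,625.00    24,101.7448   144,610.4691
  Σ                 36,367.5752   180,850.2476
Price P = Σ PV = 36,367.5752.
Macaulay duration = Σ(t·PV) / P = 180,850.2476 / 36,367.5752 = 4.97284 years.

4.97 years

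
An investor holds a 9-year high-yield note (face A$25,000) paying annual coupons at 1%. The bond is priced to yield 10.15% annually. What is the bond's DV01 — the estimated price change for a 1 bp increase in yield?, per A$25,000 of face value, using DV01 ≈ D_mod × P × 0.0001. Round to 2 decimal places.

A$9.12

Periodic yield y = 0.1015.
  t   CF        PV=CF/(1+0.1015)^t    t·PV
  1       250.00       226.9632       226.9632
  2       250.00       206.0492       412.0985
  3       250.00       187.0624       561.1872
  4       250.00       169.8251       679.3006
  5       250.00       154.1763       770.8813
  6       250.00       139.9694       839.8162
  7       250.00       127.0716       889.5012
  8       250.00       115.3623       922.8986
  9    25,250.00    10,577.9344    95,201.4095
  Σ                 11,904.4140   100,504.0563
P = 11,904.4140; D_Mac = 8.44259 yrs; D_mod = 7.66463 yrs.
DV01 ≈ 7.66463 × 11,904.4140 × 0.0001 = 9.124290.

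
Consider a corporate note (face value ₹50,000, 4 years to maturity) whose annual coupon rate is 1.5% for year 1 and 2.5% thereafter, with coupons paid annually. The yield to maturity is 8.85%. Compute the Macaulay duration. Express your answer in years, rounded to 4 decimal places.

3.8688 years

Periodic yield y = 0.0885. Discount each cash flow and weight by its year:
  t   CF        PV=CF/(1+0.0885)^t    t·PV
  1       750.00       689.0216       689.0216
  2     1,250.00     1,055.0017     2,110.0033
  3     1,250.00       969.2252     2,907.6757
  4    51,250.00    36,507.3354   146,029.3417
  Σ                 39,220.5839   151,736.0424
Price P = Σ PV = 39,220.5839.
Macaulay duration = Σ(t·PV) / P = 151,736.0424 / 39,220.5839 = 3.86879 years.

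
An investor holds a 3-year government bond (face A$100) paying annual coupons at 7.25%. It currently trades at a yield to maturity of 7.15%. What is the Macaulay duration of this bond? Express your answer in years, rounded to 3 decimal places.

Periodic yield y = 0.0715. Discount each cash flow and weight by its year:
  t   CF        PV=CF/(1+0.0715)^t    t·PV
  1         7.25         6.7662         6.7662
  2         7.25         6.3147        12.6294
  3       107.25        87.1808       261.5424
  Σ                    100.2617       280.9380
Price P = Σ PV = 100.2617.
Macaulay duration = Σ(t·PV) / P = 280.9380 / 100.2617 = 2.80205 years.

2.802 years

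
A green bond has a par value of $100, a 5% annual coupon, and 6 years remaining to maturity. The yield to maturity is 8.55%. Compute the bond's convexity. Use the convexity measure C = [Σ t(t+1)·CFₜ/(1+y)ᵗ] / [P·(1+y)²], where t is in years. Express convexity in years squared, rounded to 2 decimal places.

29.84

With y = 0.0855:
  t   CF        PV=CF/(1+0.0855)^t    t·PV        t(t+1)·PV
  1         5.00         4.6062         4.6062           9.2123
  2         5.00         4.2434         8.4867          25.4602
  3         5.00         3.9091        11.7274          46.9096
  4         5.00         3.6012        14.4049          72.0246
  5         5.00         3.3176        16.5879          99.5273
  6       105.00        64.1816       385.0894       2,695.6259
  Σ                     83.8590       440.9025       2,948.7599
P = 83.8590.
Convexity = Σ t(t+1)·PV / [P·(1+y)²] = 2,948.7599 / (83.8590 × 1.178310) = 29.84213.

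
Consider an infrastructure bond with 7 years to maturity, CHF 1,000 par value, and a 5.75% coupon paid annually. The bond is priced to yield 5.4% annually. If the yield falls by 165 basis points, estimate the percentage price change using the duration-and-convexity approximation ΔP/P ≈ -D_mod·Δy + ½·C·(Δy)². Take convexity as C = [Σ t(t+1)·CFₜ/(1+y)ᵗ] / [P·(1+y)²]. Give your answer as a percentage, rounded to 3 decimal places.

+9.895%

With y = 0.054:
  t   CF        PV=CF/(1+0.054)^t    t·PV        t(t+1)·PV
  1        57.50        54.5541        54.5541         109.1082
  2        57.50        51.7591       103.5182         310.5545
  3        57.50        49.1073       147.3219         589.2875
  4        57.50        46.5914       186.3654         931.8272
  5        57.50        44.2043       221.0216       1,326.1298
  6        57.50        41.9396       251.6375       1,761.4628
  7     1,057.50       731.8062     5,122.6436      40,981.1486
  Σ                  1,019.9620     6,087.0623      46,009.5187
P = 1,019.9620; D_Mac = 5.96793 yrs; D_mod = 5.66217 yrs; C = 40.60528.
Duration effect: -5.66217 × (-0.0165) = +0.093426
Convexity effect: 0.5 × 40.60528 × (-0.0165)² = +0.0055274
ΔP/P ≈ +0.093426 + 0.0055274 = +0.098953 = +9.8953%.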